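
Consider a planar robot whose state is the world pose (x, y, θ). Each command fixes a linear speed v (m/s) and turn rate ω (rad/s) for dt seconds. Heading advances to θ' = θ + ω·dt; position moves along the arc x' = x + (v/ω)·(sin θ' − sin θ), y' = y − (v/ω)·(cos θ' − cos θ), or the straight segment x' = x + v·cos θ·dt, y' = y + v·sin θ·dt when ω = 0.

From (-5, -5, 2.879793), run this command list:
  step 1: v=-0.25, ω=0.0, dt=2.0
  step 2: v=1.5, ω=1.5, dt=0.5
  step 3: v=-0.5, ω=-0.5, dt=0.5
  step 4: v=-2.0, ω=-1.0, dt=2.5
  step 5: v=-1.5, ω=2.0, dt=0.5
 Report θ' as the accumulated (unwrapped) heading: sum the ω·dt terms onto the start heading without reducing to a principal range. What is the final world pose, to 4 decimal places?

(-3.1352, -9.0478, 1.8798)

step 1: θ'=2.8798 (straight) → pose (-4.5170, -5.1294, 2.8798)
step 2: θ'=3.6298 (R=1.0000) → pose (-5.2449, -5.2122, 3.6298)
step 3: θ'=3.3798 (R=1.0000) → pose (-5.0118, -5.1236, 3.3798)
step 4: θ'=0.8798 (R=2.0000) → pose (-2.9987, -8.3417, 0.8798)
step 5: θ'=1.8798 (R=-0.7500) → pose (-3.1352, -9.0478, 1.8798)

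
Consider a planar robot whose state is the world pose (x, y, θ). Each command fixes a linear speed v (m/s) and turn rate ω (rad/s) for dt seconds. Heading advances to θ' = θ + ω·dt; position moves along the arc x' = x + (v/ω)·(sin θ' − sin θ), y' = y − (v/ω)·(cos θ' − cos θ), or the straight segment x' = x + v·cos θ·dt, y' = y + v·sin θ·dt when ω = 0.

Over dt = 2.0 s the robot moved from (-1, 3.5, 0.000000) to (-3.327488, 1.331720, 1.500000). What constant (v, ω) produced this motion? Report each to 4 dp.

Δθ = 1.500000 − 0.000000 = 1.500000
ω = Δθ/dt = 1.500000/2.0 = 0.7500
R = Δx/(sin θ' − sin θ) = -2.3333
v = R·ω = -2.3333·0.7500 = -1.7500

v = -1.7500, ω = 0.7500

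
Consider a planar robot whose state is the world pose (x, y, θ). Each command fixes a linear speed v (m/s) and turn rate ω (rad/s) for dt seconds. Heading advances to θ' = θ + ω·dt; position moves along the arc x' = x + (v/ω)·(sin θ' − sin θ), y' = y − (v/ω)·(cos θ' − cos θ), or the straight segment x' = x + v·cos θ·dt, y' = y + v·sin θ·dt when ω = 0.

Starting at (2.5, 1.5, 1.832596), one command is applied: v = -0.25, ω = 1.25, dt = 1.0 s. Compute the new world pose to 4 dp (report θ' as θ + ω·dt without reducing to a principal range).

θ' = 1.8326 + 1.25·1.0 = 3.0826
R = v/ω = -0.25/1.25 = -0.2000
x' = 2.5 + -0.2000·(sin 3.0826 − sin 1.8326) = 2.6814
y' = 1.5 − -0.2000·(cos 3.0826 − cos 1.8326) = 1.3521

(2.6814, 1.3521, 3.0826)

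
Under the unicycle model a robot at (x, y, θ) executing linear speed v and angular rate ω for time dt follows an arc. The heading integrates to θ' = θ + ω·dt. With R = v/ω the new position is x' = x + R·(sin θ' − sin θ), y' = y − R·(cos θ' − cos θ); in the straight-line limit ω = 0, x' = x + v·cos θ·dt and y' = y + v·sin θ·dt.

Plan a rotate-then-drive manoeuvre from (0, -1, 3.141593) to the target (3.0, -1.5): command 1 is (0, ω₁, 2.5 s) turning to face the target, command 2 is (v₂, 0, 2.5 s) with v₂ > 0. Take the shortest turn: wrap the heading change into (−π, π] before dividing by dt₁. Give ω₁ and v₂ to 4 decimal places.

ω₁ = 1.1906, v₂ = 1.2166

heading to target = atan2(-1.5−-1, 3−0) = -0.1651
Δθ = wrap(-0.1651 − 3.1416) = 2.9764; ω₁ = Δθ/dt₁ = 1.1906
distance = √((3−0)² + (-1.5−-1)²) = 3.0414; v₂ = distance/dt₂ = 1.2166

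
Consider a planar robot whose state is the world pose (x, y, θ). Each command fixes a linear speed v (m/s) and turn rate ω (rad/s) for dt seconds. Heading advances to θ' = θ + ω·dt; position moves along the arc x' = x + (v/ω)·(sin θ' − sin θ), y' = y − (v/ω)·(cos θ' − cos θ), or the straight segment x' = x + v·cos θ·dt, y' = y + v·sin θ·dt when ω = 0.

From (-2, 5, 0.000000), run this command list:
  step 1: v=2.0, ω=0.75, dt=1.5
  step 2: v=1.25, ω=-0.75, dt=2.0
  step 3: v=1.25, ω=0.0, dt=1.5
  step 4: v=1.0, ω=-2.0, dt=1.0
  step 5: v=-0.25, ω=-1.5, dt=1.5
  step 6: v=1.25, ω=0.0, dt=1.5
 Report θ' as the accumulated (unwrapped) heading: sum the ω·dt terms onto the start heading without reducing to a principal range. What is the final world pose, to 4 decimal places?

(4.5467, 7.5993, -4.6250)

step 1: θ'=1.1250 (R=2.6667) → pose (0.4060, 6.5169, 1.1250)
step 2: θ'=-0.3750 (R=-1.6667) → pose (2.5203, 7.3491, -0.3750)
step 3: θ'=-0.3750 (straight) → pose (4.2650, 6.6623, -0.3750)
step 4: θ'=-2.3750 (R=-0.5000) → pose (4.4287, 5.8369, -2.3750)
step 5: θ'=-4.6250 (R=0.1667) → pose (4.7103, 5.7314, -4.6250)
step 6: θ'=-4.6250 (straight) → pose (4.5467, 7.5993, -4.6250)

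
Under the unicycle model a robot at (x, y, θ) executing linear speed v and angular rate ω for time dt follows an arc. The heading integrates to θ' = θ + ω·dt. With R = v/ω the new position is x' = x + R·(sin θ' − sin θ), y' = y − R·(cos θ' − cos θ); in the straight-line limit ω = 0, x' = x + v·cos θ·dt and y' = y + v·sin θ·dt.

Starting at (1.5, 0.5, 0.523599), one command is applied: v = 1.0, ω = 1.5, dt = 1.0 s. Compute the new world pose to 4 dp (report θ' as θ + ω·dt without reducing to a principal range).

θ' = 0.5236 + 1.5·1.0 = 2.0236
R = v/ω = 1.0/1.5 = 0.6667
x' = 1.5 + 0.6667·(sin 2.0236 − sin 0.5236) = 1.7661
y' = 0.5 − 0.6667·(cos 2.0236 − cos 0.5236) = 1.3690

(1.7661, 1.3690, 2.0236)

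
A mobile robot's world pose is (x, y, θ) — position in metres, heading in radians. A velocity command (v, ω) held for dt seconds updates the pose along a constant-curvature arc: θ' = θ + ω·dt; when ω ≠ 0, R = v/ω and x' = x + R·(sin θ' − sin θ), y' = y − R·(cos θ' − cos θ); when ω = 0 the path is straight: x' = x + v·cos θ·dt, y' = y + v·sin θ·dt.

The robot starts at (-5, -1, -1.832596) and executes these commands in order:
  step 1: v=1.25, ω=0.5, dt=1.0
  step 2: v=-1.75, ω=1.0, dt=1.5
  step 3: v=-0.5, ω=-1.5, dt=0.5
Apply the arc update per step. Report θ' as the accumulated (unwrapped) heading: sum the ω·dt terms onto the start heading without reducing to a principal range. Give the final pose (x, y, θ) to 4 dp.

(-7.2457, -0.8740, -0.5826)

step 1: θ'=-1.3326 (R=2.5000) → pose (-5.0146, -2.2369, -1.3326)
step 2: θ'=0.1674 (R=-1.7500) → pose (-7.0068, -0.9243, 0.1674)
step 3: θ'=-0.5826 (R=0.3333) → pose (-7.2457, -0.8740, -0.5826)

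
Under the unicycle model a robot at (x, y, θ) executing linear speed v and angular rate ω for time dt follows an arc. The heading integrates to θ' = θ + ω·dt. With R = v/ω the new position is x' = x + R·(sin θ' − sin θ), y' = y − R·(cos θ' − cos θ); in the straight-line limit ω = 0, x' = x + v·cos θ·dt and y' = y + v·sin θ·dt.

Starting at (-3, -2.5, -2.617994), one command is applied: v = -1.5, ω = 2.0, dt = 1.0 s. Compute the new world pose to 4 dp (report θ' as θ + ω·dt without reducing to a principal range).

(-2.9404, -1.2392, -0.6180)

θ' = -2.6180 + 2.0·1.0 = -0.6180
R = v/ω = -1.5/2.0 = -0.7500
x' = -3 + -0.7500·(sin -0.6180 − sin -2.6180) = -2.9404
y' = -2.5 − -0.7500·(cos -0.6180 − cos -2.6180) = -1.2392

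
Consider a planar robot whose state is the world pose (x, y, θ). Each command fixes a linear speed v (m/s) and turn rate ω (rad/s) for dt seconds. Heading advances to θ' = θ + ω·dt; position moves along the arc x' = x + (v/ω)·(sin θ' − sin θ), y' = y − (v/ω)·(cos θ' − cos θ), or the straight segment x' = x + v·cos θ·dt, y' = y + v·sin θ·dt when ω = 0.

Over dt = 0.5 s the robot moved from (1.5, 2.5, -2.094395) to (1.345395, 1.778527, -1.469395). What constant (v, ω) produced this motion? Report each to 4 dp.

v = 1.5000, ω = 1.2500

Δθ = -1.469395 − -2.094395 = 0.625000
ω = Δθ/dt = 0.625000/0.5 = 1.2500
R = −Δy/(cos θ' − cos θ) = 1.2000
v = R·ω = 1.2000·1.2500 = 1.5000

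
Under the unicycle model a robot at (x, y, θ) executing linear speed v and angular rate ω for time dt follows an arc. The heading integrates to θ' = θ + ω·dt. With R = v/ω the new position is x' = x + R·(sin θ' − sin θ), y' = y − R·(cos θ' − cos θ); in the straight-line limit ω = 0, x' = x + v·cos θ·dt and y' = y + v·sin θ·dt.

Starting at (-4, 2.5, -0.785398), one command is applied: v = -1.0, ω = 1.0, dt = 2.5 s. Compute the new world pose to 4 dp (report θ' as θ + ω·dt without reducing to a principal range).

(-5.6968, 1.6496, 1.7146)

θ' = -0.7854 + 1.0·2.5 = 1.7146
R = v/ω = -1.0/1.0 = -1.0000
x' = -4 + -1.0000·(sin 1.7146 − sin -0.7854) = -5.6968
y' = 2.5 − -1.0000·(cos 1.7146 − cos -0.7854) = 1.6496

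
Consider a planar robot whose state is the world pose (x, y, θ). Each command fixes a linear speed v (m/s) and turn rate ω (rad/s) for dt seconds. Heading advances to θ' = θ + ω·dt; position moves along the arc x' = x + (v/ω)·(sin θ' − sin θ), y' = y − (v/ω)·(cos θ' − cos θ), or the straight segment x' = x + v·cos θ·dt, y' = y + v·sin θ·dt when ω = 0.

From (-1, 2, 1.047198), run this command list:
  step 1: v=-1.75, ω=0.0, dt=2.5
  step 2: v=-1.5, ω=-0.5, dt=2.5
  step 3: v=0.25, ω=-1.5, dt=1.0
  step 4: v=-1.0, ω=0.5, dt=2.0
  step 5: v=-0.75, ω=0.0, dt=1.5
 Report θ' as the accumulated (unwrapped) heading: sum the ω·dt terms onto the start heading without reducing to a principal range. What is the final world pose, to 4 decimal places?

(-7.8065, -0.8961, -0.7028)

step 1: θ'=1.0472 (straight) → pose (-3.1875, -1.7889, 1.0472)
step 2: θ'=-0.2028 (R=3.0000) → pose (-6.3898, -3.2274, -0.2028)
step 3: θ'=-1.7028 (R=-0.1667) → pose (-6.2582, -3.4126, -1.7028)
step 4: θ'=-0.7028 (R=-2.0000) → pose (-6.9481, -1.6233, -0.7028)
step 5: θ'=-0.7028 (straight) → pose (-7.8065, -0.8961, -0.7028)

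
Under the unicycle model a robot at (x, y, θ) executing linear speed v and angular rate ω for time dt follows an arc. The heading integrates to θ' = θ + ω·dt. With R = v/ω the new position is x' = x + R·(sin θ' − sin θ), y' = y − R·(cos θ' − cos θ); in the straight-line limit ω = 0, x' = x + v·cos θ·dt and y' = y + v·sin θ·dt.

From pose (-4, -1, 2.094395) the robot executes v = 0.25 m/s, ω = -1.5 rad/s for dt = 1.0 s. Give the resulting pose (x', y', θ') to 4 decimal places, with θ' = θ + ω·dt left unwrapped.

θ' = 2.0944 + -1.5·1.0 = 0.5944
R = v/ω = 0.25/-1.5 = -0.1667
x' = -4 + -0.1667·(sin 0.5944 − sin 2.0944) = -3.9490
y' = -1 − -0.1667·(cos 0.5944 − cos 2.0944) = -0.7786

(-3.9490, -0.7786, 0.5944)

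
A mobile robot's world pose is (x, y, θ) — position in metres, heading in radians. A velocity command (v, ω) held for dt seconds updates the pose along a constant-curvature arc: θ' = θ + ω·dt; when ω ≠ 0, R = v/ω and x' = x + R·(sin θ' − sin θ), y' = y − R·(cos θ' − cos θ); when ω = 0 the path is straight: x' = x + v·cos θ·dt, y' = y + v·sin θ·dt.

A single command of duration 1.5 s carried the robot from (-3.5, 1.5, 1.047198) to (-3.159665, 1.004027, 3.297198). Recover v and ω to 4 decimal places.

Δθ = 3.297198 − 1.047198 = 2.250000
ω = Δθ/dt = 2.250000/1.5 = 1.5000
R = −Δy/(cos θ' − cos θ) = -0.3333
v = R·ω = -0.3333·1.5000 = -0.5000

v = -0.5000, ω = 1.5000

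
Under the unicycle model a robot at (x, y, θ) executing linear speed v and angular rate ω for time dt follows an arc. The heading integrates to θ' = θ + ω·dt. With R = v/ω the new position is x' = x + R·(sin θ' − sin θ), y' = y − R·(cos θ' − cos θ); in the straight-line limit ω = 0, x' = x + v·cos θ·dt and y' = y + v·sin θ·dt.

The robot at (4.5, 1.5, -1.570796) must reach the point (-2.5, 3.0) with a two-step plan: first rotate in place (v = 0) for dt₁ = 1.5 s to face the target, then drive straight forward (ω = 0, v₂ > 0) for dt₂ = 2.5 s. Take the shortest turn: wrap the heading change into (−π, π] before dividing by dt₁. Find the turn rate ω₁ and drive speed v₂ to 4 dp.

ω₁ = -1.1879, v₂ = 2.8636

heading to target = atan2(3−1.5, -2.5−4.5) = 2.9305
Δθ = wrap(2.9305 − -1.5708) = -1.7819; ω₁ = Δθ/dt₁ = -1.1879
distance = √((-2.5−4.5)² + (3−1.5)²) = 7.1589; v₂ = distance/dt₂ = 2.8636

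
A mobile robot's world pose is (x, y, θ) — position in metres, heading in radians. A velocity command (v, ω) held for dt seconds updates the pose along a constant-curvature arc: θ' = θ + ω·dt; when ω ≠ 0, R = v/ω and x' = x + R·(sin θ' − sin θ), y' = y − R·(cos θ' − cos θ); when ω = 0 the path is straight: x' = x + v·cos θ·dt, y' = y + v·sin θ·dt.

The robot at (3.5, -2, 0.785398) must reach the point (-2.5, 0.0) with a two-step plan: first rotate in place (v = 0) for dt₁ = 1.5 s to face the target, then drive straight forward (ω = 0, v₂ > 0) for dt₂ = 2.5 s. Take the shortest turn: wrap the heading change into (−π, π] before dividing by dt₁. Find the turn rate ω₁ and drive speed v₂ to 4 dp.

heading to target = atan2(0−-2, -2.5−3.5) = 2.8198
Δθ = wrap(2.8198 − 0.7854) = 2.0344; ω₁ = Δθ/dt₁ = 1.3563
distance = √((-2.5−3.5)² + (0−-2)²) = 6.3246; v₂ = distance/dt₂ = 2.5298

ω₁ = 1.3563, v₂ = 2.5298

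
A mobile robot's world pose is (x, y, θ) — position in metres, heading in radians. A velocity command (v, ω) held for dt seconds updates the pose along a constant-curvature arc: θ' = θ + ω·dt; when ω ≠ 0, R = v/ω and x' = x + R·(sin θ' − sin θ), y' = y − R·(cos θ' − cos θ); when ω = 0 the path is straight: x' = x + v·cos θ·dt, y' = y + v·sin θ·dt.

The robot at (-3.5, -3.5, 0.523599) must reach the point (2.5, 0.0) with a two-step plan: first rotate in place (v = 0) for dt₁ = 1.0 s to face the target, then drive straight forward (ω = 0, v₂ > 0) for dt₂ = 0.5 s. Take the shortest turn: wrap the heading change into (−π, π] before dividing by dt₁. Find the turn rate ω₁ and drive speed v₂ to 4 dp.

heading to target = atan2(0−-3.5, 2.5−-3.5) = 0.5281
Δθ = wrap(0.5281 − 0.5236) = 0.0045; ω₁ = Δθ/dt₁ = 0.0045
distance = √((2.5−-3.5)² + (0−-3.5)²) = 6.9462; v₂ = distance/dt₂ = 13.8924

ω₁ = 0.0045, v₂ = 13.8924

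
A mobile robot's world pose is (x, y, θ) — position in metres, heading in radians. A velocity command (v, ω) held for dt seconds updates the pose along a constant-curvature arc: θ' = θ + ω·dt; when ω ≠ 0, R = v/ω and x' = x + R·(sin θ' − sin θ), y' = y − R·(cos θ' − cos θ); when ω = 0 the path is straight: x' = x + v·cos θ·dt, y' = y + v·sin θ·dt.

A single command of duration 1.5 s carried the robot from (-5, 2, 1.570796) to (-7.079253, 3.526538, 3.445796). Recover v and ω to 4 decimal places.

Δθ = 3.445796 − 1.570796 = 1.875000
ω = Δθ/dt = 1.875000/1.5 = 1.2500
R = Δx/(sin θ' − sin θ) = 1.6000
v = R·ω = 1.6000·1.2500 = 2.0000

v = 2.0000, ω = 1.2500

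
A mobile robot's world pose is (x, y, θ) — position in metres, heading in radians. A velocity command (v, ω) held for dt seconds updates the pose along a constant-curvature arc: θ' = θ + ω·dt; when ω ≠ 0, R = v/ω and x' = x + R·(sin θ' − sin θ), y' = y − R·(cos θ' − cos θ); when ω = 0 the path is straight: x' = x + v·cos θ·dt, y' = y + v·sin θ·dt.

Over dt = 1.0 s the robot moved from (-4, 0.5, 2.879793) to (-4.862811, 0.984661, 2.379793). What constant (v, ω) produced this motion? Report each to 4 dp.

v = 1.0000, ω = -0.5000

Δθ = 2.379793 − 2.879793 = -0.500000
ω = Δθ/dt = -0.500000/1.0 = -0.5000
R = Δx/(sin θ' − sin θ) = -2.0000
v = R·ω = -2.0000·-0.5000 = 1.0000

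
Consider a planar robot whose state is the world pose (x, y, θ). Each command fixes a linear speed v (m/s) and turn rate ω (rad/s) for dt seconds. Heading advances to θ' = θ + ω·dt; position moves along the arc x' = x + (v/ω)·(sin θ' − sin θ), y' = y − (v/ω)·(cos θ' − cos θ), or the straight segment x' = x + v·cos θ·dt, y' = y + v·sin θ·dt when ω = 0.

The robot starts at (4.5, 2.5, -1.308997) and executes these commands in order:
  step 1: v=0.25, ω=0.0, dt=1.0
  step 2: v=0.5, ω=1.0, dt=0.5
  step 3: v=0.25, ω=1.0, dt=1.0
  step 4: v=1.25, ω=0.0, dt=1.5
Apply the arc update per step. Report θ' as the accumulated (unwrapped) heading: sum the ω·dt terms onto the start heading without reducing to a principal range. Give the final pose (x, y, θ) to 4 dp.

(6.7551, 2.3259, 0.1910)

step 1: θ'=-1.3090 (straight) → pose (4.5647, 2.2585, -1.3090)
step 2: θ'=-0.8090 (R=0.5000) → pose (4.6859, 2.0428, -0.8090)
step 3: θ'=0.1910 (R=0.2500) → pose (4.9142, 1.9699, 0.1910)
step 4: θ'=0.1910 (straight) → pose (6.7551, 2.3259, 0.1910)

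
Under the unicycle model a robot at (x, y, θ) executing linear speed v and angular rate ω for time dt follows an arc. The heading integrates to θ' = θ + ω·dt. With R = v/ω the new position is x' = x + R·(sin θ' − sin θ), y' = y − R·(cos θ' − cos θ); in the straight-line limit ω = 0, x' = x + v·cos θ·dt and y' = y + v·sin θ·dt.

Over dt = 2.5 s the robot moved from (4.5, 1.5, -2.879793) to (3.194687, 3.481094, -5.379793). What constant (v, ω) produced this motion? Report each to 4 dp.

Δθ = -5.379793 − -2.879793 = -2.500000
ω = Δθ/dt = -2.500000/2.5 = -1.0000
R = −Δy/(cos θ' − cos θ) = -1.2500
v = R·ω = -1.2500·-1.0000 = 1.2500

v = 1.2500, ω = -1.0000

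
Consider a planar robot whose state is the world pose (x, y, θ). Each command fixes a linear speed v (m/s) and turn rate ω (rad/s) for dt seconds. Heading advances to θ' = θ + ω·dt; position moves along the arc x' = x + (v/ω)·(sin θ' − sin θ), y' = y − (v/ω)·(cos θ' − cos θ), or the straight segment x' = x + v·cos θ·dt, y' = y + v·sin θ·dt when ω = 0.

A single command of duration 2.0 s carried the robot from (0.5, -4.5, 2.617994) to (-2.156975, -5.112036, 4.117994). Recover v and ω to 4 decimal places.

Δθ = 4.117994 − 2.617994 = 1.500000
ω = Δθ/dt = 1.500000/2.0 = 0.7500
R = Δx/(sin θ' − sin θ) = 2.0000
v = R·ω = 2.0000·0.7500 = 1.5000

v = 1.5000, ω = 0.7500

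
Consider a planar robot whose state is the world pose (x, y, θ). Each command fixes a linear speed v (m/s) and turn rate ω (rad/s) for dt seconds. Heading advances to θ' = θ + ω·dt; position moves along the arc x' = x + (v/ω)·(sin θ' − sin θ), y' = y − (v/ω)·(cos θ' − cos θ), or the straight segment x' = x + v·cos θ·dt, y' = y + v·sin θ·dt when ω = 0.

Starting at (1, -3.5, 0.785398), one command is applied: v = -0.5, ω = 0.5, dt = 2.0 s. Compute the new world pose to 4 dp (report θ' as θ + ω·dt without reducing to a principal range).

θ' = 0.7854 + 0.5·2.0 = 1.7854
R = v/ω = -0.5/0.5 = -1.0000
x' = 1 + -1.0000·(sin 1.7854 − sin 0.7854) = 0.7300
y' = -3.5 − -1.0000·(cos 1.7854 − cos 0.7854) = -4.4201

(0.7300, -4.4201, 1.7854)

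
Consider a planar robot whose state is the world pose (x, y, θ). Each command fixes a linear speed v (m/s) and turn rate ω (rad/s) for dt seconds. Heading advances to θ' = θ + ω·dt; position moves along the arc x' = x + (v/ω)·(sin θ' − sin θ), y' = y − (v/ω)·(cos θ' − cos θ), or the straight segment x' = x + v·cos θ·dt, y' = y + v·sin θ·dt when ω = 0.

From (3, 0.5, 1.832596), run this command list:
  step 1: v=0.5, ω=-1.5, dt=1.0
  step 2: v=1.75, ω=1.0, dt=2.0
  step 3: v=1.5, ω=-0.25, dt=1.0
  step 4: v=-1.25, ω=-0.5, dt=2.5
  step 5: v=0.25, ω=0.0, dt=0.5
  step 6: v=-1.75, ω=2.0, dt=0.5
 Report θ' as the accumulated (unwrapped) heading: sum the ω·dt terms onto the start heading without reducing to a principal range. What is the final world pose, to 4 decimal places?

step 1: θ'=0.3326 (R=-0.3333) → pose (3.2131, 0.9013, 0.3326)
step 2: θ'=2.3326 (R=1.7500) → pose (3.9081, 3.7633, 2.3326)
step 3: θ'=2.0826 (R=-6.0000) → pose (3.0184, 4.9662, 2.0826)
step 4: θ'=0.8326 (R=2.5000) → pose (2.6880, 2.0594, 0.8326)
step 5: θ'=0.8326 (straight) → pose (2.7721, 2.1519, 0.8326)
step 6: θ'=1.8326 (R=-0.8750) → pose (2.5741, 1.3366, 1.8326)

(2.5741, 1.3366, 1.8326)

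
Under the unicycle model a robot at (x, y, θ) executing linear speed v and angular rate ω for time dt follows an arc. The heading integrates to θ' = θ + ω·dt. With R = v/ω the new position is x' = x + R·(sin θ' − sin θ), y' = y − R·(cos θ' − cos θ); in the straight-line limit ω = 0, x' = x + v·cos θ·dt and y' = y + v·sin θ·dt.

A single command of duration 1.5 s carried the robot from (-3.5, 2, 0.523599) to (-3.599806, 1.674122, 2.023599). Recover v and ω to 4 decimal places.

v = -0.2500, ω = 1.0000

Δθ = 2.023599 − 0.523599 = 1.500000
ω = Δθ/dt = 1.500000/1.5 = 1.0000
R = −Δy/(cos θ' − cos θ) = -0.2500
v = R·ω = -0.2500·1.0000 = -0.2500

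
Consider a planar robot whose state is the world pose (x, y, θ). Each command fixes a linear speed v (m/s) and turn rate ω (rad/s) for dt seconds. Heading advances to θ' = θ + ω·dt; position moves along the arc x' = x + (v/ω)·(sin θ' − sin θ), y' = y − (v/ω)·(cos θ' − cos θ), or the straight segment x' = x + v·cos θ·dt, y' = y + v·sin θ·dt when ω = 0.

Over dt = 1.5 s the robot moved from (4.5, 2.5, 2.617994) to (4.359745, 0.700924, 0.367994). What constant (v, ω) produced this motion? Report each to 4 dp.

Δθ = 0.367994 − 2.617994 = -2.250000
ω = Δθ/dt = -2.250000/1.5 = -1.5000
R = −Δy/(cos θ' − cos θ) = 1.0000
v = R·ω = 1.0000·-1.5000 = -1.5000

v = -1.5000, ω = -1.5000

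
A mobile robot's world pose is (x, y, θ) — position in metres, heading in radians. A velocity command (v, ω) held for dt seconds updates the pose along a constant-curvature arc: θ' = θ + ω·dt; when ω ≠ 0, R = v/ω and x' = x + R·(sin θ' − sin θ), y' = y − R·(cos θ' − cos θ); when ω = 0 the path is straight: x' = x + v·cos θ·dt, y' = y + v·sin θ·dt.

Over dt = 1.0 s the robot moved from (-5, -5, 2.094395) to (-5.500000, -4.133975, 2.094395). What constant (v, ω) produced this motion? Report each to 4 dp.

Δθ = 2.094395 − 2.094395 = 0.000000
ω = Δθ/dt = 0.000000/1.0 = 0.0000
ω = 0 → v = (Δx·cos θ + Δy·sin θ)/dt = 1.0000

v = 1.0000, ω = 0.0000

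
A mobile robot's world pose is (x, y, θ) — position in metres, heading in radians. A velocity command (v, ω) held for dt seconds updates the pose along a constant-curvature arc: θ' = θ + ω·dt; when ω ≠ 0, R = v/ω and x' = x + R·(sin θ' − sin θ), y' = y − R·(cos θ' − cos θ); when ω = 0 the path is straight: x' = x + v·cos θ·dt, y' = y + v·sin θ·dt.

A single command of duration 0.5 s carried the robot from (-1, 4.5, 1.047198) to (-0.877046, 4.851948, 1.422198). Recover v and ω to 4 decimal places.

v = 0.7500, ω = 0.7500

Δθ = 1.422198 − 1.047198 = 0.375000
ω = Δθ/dt = 0.375000/0.5 = 0.7500
R = −Δy/(cos θ' − cos θ) = 1.0000
v = R·ω = 1.0000·0.7500 = 0.7500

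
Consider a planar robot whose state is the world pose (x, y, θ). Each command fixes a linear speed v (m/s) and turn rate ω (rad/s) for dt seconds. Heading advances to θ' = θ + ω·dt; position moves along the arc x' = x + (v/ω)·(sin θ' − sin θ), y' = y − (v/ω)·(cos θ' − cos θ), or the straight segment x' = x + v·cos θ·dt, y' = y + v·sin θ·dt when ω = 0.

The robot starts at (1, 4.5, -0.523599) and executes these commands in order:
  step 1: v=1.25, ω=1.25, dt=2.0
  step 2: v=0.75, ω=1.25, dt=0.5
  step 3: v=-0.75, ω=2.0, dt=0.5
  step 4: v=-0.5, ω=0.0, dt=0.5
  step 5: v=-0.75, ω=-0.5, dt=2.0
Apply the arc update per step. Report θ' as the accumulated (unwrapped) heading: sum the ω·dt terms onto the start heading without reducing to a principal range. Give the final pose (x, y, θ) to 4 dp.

step 1: θ'=1.9764 (R=1.0000) → pose (2.4189, 5.7606, 1.9764)
step 2: θ'=2.6014 (R=0.6000) → pose (2.1761, 6.0384, 2.6014)
step 3: θ'=3.6014 (R=-0.3750) → pose (2.5354, 6.0240, 3.6014)
step 4: θ'=3.6014 (straight) → pose (2.7594, 6.1349, 3.6014)
step 5: θ'=2.6014 (R=1.5000) → pose (4.1966, 6.0771, 2.6014)

(4.1966, 6.0771, 2.6014)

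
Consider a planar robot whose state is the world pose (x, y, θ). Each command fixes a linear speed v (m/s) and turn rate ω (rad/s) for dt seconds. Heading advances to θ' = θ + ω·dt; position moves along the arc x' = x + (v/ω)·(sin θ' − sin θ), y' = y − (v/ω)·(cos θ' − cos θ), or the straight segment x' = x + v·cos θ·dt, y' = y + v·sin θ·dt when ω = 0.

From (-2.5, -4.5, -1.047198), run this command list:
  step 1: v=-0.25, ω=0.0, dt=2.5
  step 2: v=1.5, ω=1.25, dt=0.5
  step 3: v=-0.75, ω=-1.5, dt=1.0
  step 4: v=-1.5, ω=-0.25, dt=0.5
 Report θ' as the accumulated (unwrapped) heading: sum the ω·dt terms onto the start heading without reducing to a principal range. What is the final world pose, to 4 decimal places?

step 1: θ'=-1.0472 (straight) → pose (-2.8125, -3.9587, -1.0472)
step 2: θ'=-0.4222 (R=1.2000) → pose (-2.2650, -4.4534, -0.4222)
step 3: θ'=-1.9222 (R=0.5000) → pose (-2.5296, -3.8252, -1.9222)
step 4: θ'=-2.0472 (R=6.0000) → pose (-2.2281, -3.1389, -2.0472)

(-2.2281, -3.1389, -2.0472)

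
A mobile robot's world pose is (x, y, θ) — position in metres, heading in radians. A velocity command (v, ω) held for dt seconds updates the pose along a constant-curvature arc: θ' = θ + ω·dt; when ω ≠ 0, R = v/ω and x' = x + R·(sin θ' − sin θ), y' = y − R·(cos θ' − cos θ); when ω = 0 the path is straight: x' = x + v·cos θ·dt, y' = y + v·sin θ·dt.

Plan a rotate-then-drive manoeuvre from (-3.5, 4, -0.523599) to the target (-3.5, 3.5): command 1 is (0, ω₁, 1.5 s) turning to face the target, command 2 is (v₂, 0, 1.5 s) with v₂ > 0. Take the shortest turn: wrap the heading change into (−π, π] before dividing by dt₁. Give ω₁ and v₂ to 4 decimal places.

ω₁ = -0.6981, v₂ = 0.3333

heading to target = atan2(3.5−4, -3.5−-3.5) = -1.5708
Δθ = wrap(-1.5708 − -0.5236) = -1.0472; ω₁ = Δθ/dt₁ = -0.6981
distance = √((-3.5−-3.5)² + (3.5−4)²) = 0.5000; v₂ = distance/dt₂ = 0.3333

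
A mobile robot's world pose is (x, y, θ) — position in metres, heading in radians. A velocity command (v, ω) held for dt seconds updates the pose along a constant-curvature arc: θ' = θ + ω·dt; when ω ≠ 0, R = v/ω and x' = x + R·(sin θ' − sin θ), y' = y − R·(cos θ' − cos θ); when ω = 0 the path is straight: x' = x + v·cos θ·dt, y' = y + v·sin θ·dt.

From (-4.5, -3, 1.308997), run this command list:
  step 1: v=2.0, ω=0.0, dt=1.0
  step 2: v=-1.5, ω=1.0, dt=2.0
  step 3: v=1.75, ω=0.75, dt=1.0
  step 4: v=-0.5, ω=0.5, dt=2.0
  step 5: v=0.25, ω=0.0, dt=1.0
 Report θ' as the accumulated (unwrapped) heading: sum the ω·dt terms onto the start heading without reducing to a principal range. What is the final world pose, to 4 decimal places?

(-3.5160, -3.1053, 5.0590)

step 1: θ'=1.3090 (straight) → pose (-3.9824, -1.0681, 1.3090)
step 2: θ'=3.3090 (R=-1.5000) → pose (-2.2835, -2.9354, 3.3090)
step 3: θ'=4.0590 (R=2.3333) → pose (-3.7475, -3.8177, 4.0590)
step 4: θ'=5.0590 (R=-1.0000) → pose (-3.6010, -2.8701, 5.0590)
step 5: θ'=5.0590 (straight) → pose (-3.5160, -3.1053, 5.0590)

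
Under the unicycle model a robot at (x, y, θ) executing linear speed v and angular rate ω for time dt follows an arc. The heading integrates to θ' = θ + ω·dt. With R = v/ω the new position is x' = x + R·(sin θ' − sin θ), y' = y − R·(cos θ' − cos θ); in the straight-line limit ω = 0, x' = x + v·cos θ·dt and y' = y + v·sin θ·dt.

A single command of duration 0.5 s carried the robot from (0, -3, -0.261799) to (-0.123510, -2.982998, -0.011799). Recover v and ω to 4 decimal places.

Δθ = -0.011799 − -0.261799 = 0.250000
ω = Δθ/dt = 0.250000/0.5 = 0.5000
R = Δx/(sin θ' − sin θ) = -0.5000
v = R·ω = -0.5000·0.5000 = -0.2500

v = -0.2500, ω = 0.5000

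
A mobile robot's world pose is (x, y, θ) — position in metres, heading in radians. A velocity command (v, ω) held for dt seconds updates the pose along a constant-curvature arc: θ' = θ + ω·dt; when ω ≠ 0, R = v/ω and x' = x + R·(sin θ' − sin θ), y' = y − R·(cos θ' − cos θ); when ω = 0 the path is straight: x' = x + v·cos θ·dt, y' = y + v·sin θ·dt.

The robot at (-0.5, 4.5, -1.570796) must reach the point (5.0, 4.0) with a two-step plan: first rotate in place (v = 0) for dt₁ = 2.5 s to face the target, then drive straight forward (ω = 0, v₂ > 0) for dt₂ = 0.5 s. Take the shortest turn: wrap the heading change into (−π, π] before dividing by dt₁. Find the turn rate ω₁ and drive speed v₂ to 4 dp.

heading to target = atan2(4−4.5, 5−-0.5) = -0.0907
Δθ = wrap(-0.0907 − -1.5708) = 1.4801; ω₁ = Δθ/dt₁ = 0.5921
distance = √((5−-0.5)² + (4−4.5)²) = 5.5227; v₂ = distance/dt₂ = 11.0454

ω₁ = 0.5921, v₂ = 11.0454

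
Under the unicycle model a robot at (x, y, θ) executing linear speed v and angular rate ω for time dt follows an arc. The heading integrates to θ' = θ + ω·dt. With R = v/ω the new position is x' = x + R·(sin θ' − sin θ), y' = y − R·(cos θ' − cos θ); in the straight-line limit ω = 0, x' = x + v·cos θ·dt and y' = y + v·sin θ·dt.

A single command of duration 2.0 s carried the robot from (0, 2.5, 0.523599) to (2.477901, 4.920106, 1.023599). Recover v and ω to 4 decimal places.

Δθ = 1.023599 − 0.523599 = 0.500000
ω = Δθ/dt = 0.500000/2.0 = 0.2500
R = Δx/(sin θ' − sin θ) = 7.0000
v = R·ω = 7.0000·0.2500 = 1.7500

v = 1.7500, ω = 0.2500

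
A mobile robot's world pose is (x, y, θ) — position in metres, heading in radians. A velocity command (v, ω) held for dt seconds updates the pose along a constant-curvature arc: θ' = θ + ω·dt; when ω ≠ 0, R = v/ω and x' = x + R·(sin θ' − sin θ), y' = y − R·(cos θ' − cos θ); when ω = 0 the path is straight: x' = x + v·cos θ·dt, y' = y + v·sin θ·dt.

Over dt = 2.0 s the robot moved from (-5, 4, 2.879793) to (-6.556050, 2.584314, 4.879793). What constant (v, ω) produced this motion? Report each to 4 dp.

v = 1.2500, ω = 1.0000

Δθ = 4.879793 − 2.879793 = 2.000000
ω = Δθ/dt = 2.000000/2.0 = 1.0000
R = Δx/(sin θ' − sin θ) = 1.2500
v = R·ω = 1.2500·1.0000 = 1.2500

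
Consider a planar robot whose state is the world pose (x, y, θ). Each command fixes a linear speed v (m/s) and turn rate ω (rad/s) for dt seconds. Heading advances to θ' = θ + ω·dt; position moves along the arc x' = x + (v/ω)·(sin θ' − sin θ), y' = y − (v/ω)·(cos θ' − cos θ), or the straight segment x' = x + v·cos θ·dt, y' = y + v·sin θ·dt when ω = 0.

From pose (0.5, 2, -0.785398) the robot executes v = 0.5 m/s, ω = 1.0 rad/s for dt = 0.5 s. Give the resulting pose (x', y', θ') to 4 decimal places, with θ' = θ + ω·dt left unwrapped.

θ' = -0.7854 + 1.0·0.5 = -0.2854
R = v/ω = 0.5/1.0 = 0.5000
x' = 0.5 + 0.5000·(sin -0.2854 − sin -0.7854) = 0.7128
y' = 2 − 0.5000·(cos -0.2854 − cos -0.7854) = 1.8738

(0.7128, 1.8738, -0.2854)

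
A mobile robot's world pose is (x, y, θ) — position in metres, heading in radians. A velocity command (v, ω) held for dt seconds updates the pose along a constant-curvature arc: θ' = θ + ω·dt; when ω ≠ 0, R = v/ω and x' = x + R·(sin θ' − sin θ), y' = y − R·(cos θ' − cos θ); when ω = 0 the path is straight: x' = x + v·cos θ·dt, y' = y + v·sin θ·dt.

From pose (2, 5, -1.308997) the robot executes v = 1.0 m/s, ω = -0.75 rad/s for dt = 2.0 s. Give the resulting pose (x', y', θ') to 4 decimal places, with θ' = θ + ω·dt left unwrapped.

(1.1474, 3.3946, -2.8090)

θ' = -1.3090 + -0.75·2.0 = -2.8090
R = v/ω = 1.0/-0.75 = -1.3333
x' = 2 + -1.3333·(sin -2.8090 − sin -1.3090) = 1.1474
y' = 5 − -1.3333·(cos -2.8090 − cos -1.3090) = 3.3946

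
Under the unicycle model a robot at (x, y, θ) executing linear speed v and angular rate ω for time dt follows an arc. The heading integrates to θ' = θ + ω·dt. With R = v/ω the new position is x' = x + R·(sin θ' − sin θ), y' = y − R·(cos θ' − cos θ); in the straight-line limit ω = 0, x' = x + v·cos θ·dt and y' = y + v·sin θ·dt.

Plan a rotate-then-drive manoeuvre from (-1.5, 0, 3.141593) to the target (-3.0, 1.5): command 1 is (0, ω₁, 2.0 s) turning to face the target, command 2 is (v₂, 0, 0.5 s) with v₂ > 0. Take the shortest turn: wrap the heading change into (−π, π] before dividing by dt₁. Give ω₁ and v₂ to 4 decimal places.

ω₁ = -0.3927, v₂ = 4.2426

heading to target = atan2(1.5−0, -3−-1.5) = 2.3562
Δθ = wrap(2.3562 − 3.1416) = -0.7854; ω₁ = Δθ/dt₁ = -0.3927
distance = √((-3−-1.5)² + (1.5−0)²) = 2.1213; v₂ = distance/dt₂ = 4.2426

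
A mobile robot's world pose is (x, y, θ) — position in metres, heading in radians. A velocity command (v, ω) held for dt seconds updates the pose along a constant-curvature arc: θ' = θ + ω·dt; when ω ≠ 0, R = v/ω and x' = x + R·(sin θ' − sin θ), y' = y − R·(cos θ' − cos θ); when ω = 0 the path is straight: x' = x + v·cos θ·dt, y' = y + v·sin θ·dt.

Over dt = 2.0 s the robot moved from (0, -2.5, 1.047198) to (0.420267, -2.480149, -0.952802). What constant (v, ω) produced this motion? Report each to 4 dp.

Δθ = -0.952802 − 1.047198 = -2.000000
ω = Δθ/dt = -2.000000/2.0 = -1.0000
R = Δx/(sin θ' − sin θ) = -0.2500
v = R·ω = -0.2500·-1.0000 = 0.2500

v = 0.2500, ω = -1.0000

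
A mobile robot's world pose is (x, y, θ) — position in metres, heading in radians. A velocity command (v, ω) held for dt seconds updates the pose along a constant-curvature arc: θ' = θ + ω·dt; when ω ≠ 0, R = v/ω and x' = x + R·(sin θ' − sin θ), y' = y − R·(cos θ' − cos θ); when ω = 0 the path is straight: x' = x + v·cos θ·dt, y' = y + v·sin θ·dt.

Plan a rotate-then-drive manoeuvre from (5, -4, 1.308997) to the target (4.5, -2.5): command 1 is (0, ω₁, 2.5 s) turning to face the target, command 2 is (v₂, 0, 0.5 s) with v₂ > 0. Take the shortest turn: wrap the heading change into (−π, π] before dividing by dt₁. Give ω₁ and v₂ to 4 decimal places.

ω₁ = 0.2334, v₂ = 3.1623

heading to target = atan2(-2.5−-4, 4.5−5) = 1.8925
Δθ = wrap(1.8925 − 1.3090) = 0.5835; ω₁ = Δθ/dt₁ = 0.2334
distance = √((4.5−5)² + (-2.5−-4)²) = 1.5811; v₂ = distance/dt₂ = 3.1623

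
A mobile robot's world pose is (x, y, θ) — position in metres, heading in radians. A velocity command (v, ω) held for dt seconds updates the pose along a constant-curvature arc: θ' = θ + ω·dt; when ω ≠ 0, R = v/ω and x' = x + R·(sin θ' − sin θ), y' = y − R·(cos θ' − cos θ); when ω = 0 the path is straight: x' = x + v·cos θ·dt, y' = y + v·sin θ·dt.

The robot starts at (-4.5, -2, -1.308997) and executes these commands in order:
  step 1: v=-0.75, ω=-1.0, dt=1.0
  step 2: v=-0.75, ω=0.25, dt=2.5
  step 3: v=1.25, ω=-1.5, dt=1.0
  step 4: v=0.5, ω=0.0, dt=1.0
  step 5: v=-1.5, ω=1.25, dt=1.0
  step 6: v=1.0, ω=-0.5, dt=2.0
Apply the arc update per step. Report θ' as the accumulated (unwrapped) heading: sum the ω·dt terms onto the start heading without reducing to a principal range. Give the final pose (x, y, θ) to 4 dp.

(-5.2162, -0.8123, -2.9340)

step 1: θ'=-2.3090 (R=0.7500) → pose (-4.3303, -1.3012, -2.3090)
step 2: θ'=-1.6840 (R=-3.0000) → pose (-3.5686, 0.3788, -1.6840)
step 3: θ'=-3.1840 (R=-0.8333) → pose (-4.4319, -0.3596, -3.1840)
step 4: θ'=-3.1840 (straight) → pose (-4.9314, -0.3384, -3.1840)
step 5: θ'=-1.9340 (R=-1.2000) → pose (-3.7588, 0.4342, -1.9340)
step 6: θ'=-2.9340 (R=-2.0000) → pose (-5.2162, -0.8123, -2.9340)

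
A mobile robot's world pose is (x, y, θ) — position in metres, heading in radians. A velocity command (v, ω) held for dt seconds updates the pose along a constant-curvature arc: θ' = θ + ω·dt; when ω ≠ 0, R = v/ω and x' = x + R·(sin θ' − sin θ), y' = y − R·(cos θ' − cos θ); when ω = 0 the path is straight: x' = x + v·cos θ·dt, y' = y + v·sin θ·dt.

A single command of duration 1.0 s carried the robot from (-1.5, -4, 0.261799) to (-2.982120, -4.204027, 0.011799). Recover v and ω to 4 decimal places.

Δθ = 0.011799 − 0.261799 = -0.250000
ω = Δθ/dt = -0.250000/1.0 = -0.2500
R = Δx/(sin θ' − sin θ) = 6.0000
v = R·ω = 6.0000·-0.2500 = -1.5000

v = -1.5000, ω = -0.2500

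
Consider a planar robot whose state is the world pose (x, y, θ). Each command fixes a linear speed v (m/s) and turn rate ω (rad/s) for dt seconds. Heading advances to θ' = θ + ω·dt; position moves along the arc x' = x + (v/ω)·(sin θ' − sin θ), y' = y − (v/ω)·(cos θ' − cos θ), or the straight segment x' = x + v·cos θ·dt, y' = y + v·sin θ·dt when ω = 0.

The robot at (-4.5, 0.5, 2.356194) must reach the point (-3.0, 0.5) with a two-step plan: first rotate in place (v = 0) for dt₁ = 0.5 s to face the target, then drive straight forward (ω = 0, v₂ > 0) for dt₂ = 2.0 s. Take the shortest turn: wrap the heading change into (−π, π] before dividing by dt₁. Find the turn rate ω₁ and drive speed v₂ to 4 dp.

ω₁ = -4.7124, v₂ = 0.7500

heading to target = atan2(0.5−0.5, -3−-4.5) = 0.0000
Δθ = wrap(0.0000 − 2.3562) = -2.3562; ω₁ = Δθ/dt₁ = -4.7124
distance = √((-3−-4.5)² + (0.5−0.5)²) = 1.5000; v₂ = distance/dt₂ = 0.7500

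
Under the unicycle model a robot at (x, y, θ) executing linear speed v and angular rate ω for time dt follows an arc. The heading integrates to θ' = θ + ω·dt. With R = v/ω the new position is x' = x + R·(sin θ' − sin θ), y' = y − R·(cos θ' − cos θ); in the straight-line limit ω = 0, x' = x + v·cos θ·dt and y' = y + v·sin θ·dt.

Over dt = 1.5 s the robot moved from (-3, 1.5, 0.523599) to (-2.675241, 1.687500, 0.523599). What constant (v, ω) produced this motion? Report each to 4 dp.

v = 0.2500, ω = 0.0000

Δθ = 0.523599 − 0.523599 = 0.000000
ω = Δθ/dt = 0.000000/1.5 = 0.0000
ω = 0 → v = (Δx·cos θ + Δy·sin θ)/dt = 0.2500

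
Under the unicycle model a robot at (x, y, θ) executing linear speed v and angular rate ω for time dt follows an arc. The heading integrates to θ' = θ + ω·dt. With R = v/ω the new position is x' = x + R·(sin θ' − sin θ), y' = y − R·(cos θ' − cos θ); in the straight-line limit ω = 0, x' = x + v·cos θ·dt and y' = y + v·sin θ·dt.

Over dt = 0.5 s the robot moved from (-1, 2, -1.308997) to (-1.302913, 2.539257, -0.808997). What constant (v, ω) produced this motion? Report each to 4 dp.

Δθ = -0.808997 − -1.308997 = 0.500000
ω = Δθ/dt = 0.500000/0.5 = 1.0000
R = −Δy/(cos θ' − cos θ) = -1.2500
v = R·ω = -1.2500·1.0000 = -1.2500

v = -1.2500, ω = 1.0000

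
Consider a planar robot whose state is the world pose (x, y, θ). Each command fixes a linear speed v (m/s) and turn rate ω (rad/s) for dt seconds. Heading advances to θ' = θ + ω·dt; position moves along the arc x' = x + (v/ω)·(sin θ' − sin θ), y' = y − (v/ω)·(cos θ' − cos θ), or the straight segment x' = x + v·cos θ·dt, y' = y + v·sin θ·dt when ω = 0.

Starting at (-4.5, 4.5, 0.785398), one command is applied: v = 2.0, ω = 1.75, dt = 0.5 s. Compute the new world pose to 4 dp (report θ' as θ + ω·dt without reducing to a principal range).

(-4.1698, 5.4104, 1.6604)

θ' = 0.7854 + 1.75·0.5 = 1.6604
R = v/ω = 2.0/1.75 = 1.1429
x' = -4.5 + 1.1429·(sin 1.6604 − sin 0.7854) = -4.1698
y' = 4.5 − 1.1429·(cos 1.6604 − cos 0.7854) = 5.4104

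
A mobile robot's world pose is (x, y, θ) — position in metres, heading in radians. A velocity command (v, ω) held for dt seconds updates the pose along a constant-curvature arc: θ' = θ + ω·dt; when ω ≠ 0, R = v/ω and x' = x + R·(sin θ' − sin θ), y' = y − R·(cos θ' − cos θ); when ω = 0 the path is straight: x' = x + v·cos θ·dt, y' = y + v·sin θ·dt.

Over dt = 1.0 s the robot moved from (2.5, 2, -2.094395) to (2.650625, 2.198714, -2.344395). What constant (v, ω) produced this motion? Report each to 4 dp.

v = -0.2500, ω = -0.2500

Δθ = -2.344395 − -2.094395 = -0.250000
ω = Δθ/dt = -0.250000/1.0 = -0.2500
R = −Δy/(cos θ' − cos θ) = 1.0000
v = R·ω = 1.0000·-0.2500 = -0.2500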